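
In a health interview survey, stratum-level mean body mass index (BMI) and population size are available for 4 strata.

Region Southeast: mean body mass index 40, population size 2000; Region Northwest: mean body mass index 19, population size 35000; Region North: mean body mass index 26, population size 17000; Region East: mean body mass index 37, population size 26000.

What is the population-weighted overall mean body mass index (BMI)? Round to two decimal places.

Σ Nₕ·x̄ₕ = 40×2000 + 19×35000 + 26×17000 + 37×26000
  = 80000 + 665000 + 442000 + 962000 = 2149000
Σ Nₕ = 2000 + 35000 + 17000 + 26000 = 80000
Overall mean = 2149000 / 80000 = 26.8625

26.86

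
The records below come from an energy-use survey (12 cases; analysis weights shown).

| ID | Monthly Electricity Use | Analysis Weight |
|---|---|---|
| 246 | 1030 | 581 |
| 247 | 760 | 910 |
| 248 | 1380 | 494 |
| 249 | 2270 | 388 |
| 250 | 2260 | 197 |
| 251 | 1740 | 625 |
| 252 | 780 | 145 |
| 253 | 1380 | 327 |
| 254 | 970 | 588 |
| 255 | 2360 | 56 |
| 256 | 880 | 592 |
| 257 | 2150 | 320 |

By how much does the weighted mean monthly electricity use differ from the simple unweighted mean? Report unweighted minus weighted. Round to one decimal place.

183.0

Unweighted sum = 1030 + 760 + 1380 + 2270 + 2260 + 1740 + 780 + 1380 + 970 + 2360 + 880 + 2150 = 17960
Unweighted mean = 17960 / 12 = 1496.6667
Weighted sum = 1030×581 + 760×910 + 1380×494 + 2270×388 + 2260×197 + 1740×625 + 780×145 + 1380×327 + 970×588 + 2360×56 + 880×592 + 2150×320
  = 598430 + 691600 + 681720 + 880760 + 445220 + 1087500 + 113100 + 451260 + 570360 + 132160 + 520960 + 688000 = 6861070
Sum of weights = 581 + 910 + 494 + 388 + 197 + 625 + 145 + 327 + 588 + 56 + 592 + 320 = 5223
Weighted mean = 6861070 / 5223 = 1313.6263
Difference (unweighted minus weighted) = 183.0404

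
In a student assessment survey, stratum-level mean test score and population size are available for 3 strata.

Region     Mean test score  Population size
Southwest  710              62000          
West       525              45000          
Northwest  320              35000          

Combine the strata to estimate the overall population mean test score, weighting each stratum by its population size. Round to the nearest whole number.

555

Σ Nₕ·x̄ₕ = 710×62000 + 525×45000 + 320×35000
  = 44020000 + 23625000 + 11200000 = 78845000
Σ Nₕ = 62000 + 45000 + 35000 = 142000
Overall mean = 78845000 / 142000 = 555.24648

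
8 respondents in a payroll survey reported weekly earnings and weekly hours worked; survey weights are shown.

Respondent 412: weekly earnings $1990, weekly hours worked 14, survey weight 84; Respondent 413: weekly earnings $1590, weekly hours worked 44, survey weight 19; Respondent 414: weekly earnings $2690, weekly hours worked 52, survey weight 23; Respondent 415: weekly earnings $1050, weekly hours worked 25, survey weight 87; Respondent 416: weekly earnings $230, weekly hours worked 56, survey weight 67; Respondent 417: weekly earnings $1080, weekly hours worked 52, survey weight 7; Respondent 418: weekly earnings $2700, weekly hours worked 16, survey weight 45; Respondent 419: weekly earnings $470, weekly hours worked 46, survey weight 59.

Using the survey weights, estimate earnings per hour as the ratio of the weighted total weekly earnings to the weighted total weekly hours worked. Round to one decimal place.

40.4

Σ wᵢ·y = 1990×84 + 1590×19 + 2690×23 + 1050×87 + 230×67 + 1080×7 + 2700×45 + 470×59
  = 167160 + 30210 + 61870 + 91350 + 15410 + 7560 + 121500 + 27730 = 522790
Σ wᵢ·x = 14×84 + 44×19 + 52×23 + 25×87 + 56×67 + 52×7 + 16×45 + 46×59
  = 1176 + 836 + 1196 + 2175 + 3752 + 364 + 720 + 2714 = 12933
Ratio = 522790 / 12933 = 40.422949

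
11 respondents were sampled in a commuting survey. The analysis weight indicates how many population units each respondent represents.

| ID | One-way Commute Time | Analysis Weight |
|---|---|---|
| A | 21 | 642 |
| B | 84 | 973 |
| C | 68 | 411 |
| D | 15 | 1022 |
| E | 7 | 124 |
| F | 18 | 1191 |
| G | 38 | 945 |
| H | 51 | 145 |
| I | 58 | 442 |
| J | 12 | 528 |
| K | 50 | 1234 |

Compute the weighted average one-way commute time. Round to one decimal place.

38.9

Weighted sum = 21×642 + 84×973 + 68×411 + 15×1022 + 7×124 + 18×1191 + 38×945 + 51×145 + 58×442 + 12×528 + 50×1234
  = 297775
Sum of weights = 642 + 973 + 411 + 1022 + 124 + 1191 + 945 + 145 + 442 + 528 + 1234 = 7657
Weighted mean = 297775 / 7657 = 38.889252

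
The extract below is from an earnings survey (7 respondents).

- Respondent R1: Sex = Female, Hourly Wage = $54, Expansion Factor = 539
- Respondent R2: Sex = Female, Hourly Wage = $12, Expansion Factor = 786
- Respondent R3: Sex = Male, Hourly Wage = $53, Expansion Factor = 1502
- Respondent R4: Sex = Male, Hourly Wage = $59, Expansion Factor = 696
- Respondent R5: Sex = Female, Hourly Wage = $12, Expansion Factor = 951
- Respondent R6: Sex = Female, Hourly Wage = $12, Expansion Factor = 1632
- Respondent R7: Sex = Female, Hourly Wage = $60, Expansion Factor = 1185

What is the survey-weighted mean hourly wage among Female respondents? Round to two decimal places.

Female rows: R1, R2, R5, R6, R7
Weighted sum = 54×539 + 12×786 + 12×951 + 12×1632 + 60×1185
  = 140634
Sum of weights = 539 + 786 + 951 + 1632 + 1185 = 5093
Weighted mean = 140634 / 5093 = 27.613195

27.61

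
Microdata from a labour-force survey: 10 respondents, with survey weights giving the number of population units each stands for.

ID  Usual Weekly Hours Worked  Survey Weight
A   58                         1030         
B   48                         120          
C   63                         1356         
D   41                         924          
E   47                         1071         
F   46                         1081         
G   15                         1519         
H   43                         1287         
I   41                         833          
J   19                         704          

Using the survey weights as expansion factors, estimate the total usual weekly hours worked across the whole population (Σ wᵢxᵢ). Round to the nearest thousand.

415000

Weighted total = 58×1030 + 48×120 + 63×1356 + 41×924 + 47×1071 + 46×1081 + 15×1519 + 43×1287 + 41×833 + 19×704
  = 59740 + 5760 + 85428 + 37884 + 50337 + 49726 + 22785 + 55341 + 34153 + 13376 = 414530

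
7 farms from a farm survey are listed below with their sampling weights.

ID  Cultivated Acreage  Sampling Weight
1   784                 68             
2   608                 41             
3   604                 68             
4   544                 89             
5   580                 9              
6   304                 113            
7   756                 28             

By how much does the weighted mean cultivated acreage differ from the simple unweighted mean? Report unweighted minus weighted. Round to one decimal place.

47.9

Unweighted sum = 4180
Unweighted mean = 4180 / 7 = 597.14286
Weighted sum = 228468
Sum of weights = 68 + 41 + 68 + 89 + 9 + 113 + 28 = 416
Weighted mean = 228468 / 416 = 549.20192
Difference (unweighted minus weighted) = 47.940934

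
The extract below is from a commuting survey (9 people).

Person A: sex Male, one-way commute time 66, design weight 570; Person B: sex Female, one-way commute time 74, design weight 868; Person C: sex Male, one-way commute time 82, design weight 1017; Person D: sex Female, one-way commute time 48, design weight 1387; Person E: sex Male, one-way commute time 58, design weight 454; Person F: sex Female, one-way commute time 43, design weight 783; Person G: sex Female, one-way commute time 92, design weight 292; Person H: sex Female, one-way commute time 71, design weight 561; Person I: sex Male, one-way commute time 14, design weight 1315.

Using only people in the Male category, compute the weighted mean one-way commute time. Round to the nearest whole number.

Male rows: A, C, E, I
Weighted sum = 165756
Sum of weights = 3356
Weighted mean = 165756 / 3356 = 49.390942

49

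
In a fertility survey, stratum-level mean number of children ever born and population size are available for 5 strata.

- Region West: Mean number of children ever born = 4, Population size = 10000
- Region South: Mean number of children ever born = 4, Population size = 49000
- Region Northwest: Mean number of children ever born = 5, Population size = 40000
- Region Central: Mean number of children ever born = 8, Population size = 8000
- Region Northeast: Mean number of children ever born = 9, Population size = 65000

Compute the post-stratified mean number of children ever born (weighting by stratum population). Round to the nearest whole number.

Σ Nₕ·x̄ₕ = 4×10000 + 4×49000 + 5×40000 + 8×8000 + 9×65000
  = 40000 + 196000 + 200000 + 64000 + 585000 = 1085000
Σ Nₕ = 10000 + 49000 + 40000 + 8000 + 65000 = 172000
Overall mean = 1085000 / 172000 = 6.3081395

6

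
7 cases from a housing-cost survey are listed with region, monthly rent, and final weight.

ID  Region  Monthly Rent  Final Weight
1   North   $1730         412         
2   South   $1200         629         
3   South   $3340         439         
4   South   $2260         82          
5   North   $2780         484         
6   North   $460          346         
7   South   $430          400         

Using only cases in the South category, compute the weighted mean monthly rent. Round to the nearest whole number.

South rows: 2, 3, 4, 7
Weighted sum = 1200×629 + 3340×439 + 2260×82 + 430×400
  = 754800 + 1466260 + 185320 + 172000 = 2578380
Sum of weights = 629 + 439 + 82 + 400 = 1550
Weighted mean = 2578380 / 1550 = 1663.471

1663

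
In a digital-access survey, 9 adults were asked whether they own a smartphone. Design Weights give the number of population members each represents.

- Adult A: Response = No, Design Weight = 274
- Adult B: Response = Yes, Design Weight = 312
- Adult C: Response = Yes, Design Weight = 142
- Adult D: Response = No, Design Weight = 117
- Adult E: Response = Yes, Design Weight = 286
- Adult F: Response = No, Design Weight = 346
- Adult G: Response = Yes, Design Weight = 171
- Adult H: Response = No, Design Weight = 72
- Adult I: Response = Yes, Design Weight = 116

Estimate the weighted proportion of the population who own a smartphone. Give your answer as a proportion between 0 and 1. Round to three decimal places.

Sum of weights for 'Yes' = 312 + 142 + 286 + 171 + 116 = 1027
Total weight = 274 + 312 + 142 + 117 + 286 + 346 + 171 + 72 + 116 = 1836
Weighted proportion = 1027 / 1836 = 0.55936819

0.559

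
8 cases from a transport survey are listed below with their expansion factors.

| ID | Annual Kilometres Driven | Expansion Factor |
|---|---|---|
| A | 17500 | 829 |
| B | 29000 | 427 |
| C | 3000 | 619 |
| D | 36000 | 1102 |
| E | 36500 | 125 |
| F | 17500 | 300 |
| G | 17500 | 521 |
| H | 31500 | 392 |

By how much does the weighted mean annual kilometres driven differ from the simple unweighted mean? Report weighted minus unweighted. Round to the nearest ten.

Unweighted sum = 17500 + 29000 + 3000 + 36000 + 36500 + 17500 + 17500 + 31500 = 188500
Unweighted mean = 188500 / 8 = 23562.5
Weighted sum = 17500×829 + 29000×427 + 3000×619 + 36000×1102 + 36500×125 + 17500×300 + 17500×521 + 31500×392
  = 99697500
Sum of weights = 4315
Weighted mean = 99697500 / 4315 = 23104.867
Difference (weighted minus unweighted) = -457.63326

-460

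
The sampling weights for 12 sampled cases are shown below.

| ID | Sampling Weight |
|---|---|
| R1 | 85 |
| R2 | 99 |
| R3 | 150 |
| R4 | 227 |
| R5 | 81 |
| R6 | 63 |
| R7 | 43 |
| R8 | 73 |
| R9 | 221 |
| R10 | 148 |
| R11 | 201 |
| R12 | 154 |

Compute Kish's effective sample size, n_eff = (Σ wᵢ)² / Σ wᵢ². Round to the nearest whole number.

Σ wᵢ = 85 + 99 + 150 + 227 + 81 + 63 + 43 + 73 + 221 + 148 + 201 + 154 = 1545
Σ wᵢ² = 243625
n_eff = 1545² / 243625 = 2387025 / 243625 = 9.7979477

10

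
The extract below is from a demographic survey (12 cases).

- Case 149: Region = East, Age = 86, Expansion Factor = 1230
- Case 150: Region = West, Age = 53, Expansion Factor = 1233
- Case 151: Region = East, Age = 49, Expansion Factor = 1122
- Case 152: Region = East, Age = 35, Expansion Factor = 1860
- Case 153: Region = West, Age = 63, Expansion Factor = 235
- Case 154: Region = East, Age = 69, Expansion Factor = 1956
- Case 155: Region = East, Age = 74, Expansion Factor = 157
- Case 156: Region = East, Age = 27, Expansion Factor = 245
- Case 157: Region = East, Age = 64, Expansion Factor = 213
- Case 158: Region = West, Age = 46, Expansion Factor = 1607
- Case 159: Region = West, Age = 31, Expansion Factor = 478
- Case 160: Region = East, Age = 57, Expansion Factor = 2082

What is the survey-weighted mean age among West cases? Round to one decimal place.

47.5

West rows: 150, 153, 158, 159
Weighted sum = 53×1233 + 63×235 + 46×1607 + 31×478
  = 65349 + 14805 + 73922 + 14818 = 168894
Sum of weights = 1233 + 235 + 1607 + 478 = 3553
Weighted mean = 168894 / 3553 = 47.535604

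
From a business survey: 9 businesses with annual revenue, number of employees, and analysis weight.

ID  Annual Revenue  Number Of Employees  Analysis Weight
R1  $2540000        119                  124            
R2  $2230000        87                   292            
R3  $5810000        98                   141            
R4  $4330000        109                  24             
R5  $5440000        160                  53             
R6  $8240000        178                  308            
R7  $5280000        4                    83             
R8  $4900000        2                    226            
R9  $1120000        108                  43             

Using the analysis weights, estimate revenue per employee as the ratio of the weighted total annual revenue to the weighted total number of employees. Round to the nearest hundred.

Σ wᵢ·y = 2540000×124 + 2230000×292 + 5810000×141 + 4330000×24 + 5440000×53 + 8240000×308 + 5280000×83 + 4900000×226 + 1120000×43
  = 6309290000
Σ wᵢ·x = 119×124 + 87×292 + 98×141 + 109×24 + 160×53 + 178×308 + 4×83 + 2×226 + 108×43
  = 14756 + 25404 + 13818 + 2616 + 8480 + 54824 + 332 + 452 + 4644 = 125326
Ratio = 6309290000 / 125326 = 50343.025

50300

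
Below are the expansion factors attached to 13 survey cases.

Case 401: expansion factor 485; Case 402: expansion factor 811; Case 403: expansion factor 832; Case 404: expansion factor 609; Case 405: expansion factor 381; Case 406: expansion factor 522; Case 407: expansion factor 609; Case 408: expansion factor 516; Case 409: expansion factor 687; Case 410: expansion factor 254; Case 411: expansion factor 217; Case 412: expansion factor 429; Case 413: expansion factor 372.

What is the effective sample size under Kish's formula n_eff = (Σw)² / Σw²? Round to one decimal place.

Σ wᵢ = 6724
Σ wᵢ² = 3916832
n_eff = 6724² / 3916832 = 45212176 / 3916832 = 11.543047

11.5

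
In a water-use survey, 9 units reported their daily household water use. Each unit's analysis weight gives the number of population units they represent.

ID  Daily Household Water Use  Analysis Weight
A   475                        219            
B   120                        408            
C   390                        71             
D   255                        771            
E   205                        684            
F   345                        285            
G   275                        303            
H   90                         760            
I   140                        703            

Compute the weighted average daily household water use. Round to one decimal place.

206.0

Weighted sum = 475×219 + 120×408 + 390×71 + 255×771 + 205×684 + 345×285 + 275×303 + 90×760 + 140×703
  = 104025 + 48960 + 27690 + 196605 + 140220 + 98325 + 83325 + 68400 + 98420 = 865970
Sum of weights = 4204
Weighted mean = 865970 / 4204 = 205.98716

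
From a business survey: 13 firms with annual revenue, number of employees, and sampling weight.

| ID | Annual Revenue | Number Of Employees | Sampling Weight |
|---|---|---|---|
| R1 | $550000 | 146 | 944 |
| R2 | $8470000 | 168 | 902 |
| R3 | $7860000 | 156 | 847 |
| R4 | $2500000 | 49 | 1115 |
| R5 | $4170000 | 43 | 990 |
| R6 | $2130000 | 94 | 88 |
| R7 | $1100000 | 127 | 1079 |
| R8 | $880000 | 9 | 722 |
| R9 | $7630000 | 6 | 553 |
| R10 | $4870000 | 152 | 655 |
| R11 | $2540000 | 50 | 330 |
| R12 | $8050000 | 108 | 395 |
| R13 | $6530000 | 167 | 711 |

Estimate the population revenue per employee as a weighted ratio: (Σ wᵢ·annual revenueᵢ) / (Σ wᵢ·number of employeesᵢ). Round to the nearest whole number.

41851

Σ wᵢ·y = 39812080000
Σ wᵢ·x = 951275
Ratio = 39812080000 / 951275 = 41851.284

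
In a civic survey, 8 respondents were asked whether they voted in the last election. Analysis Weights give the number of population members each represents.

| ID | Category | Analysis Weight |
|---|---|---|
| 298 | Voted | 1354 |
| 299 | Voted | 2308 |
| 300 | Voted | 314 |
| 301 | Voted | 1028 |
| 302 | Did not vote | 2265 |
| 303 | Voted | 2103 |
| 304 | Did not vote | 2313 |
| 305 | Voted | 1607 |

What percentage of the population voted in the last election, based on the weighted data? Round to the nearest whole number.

Sum of weights for 'Voted' = 1354 + 2308 + 314 + 1028 + 2103 + 1607 = 8714
Total weight = 13292
Weighted proportion = 8714 / 13292 = 0.65558231 → 65.558231%

66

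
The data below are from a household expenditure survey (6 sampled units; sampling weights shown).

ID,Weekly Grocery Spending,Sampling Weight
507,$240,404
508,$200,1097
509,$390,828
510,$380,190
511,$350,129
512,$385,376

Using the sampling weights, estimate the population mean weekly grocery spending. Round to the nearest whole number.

298

Weighted sum = 240×404 + 200×1097 + 390×828 + 380×190 + 350×129 + 385×376
  = 96960 + 219400 + 322920 + 72200 + 45150 + 144760 = 901390
Sum of weights = 404 + 1097 + 828 + 190 + 129 + 376 = 3024
Weighted mean = 901390 / 3024 = 298.0787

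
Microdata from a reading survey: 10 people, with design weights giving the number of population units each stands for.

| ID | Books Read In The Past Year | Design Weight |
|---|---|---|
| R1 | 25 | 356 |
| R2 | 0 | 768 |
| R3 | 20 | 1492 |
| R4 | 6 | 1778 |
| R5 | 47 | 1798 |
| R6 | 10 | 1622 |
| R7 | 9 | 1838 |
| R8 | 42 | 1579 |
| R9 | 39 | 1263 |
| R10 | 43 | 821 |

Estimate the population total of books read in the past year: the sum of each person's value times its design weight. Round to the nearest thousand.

318000

Weighted total = 25×356 + 0×768 + 20×1492 + 6×1778 + 47×1798 + 10×1622 + 9×1838 + 42×1579 + 39×1263 + 43×821
  = 8900 + 0 + 29840 + 10668 + 84506 + 16220 + 16542 + 66318 + 49257 + 35303 = 317554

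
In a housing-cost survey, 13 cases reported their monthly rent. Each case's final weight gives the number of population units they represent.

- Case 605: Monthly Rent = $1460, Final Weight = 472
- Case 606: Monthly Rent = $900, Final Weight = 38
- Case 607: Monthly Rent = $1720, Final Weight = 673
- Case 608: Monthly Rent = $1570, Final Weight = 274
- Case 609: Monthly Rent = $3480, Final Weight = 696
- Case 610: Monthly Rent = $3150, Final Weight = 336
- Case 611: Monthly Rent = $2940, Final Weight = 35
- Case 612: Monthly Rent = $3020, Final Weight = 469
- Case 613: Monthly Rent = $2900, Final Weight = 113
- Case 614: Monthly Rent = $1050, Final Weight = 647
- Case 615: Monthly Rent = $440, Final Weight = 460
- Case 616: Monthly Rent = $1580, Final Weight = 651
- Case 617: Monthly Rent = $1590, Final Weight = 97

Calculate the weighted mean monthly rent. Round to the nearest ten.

1960

Weighted sum = 9703080
Sum of weights = 4961
Weighted mean = 9703080 / 4961 = 1955.8718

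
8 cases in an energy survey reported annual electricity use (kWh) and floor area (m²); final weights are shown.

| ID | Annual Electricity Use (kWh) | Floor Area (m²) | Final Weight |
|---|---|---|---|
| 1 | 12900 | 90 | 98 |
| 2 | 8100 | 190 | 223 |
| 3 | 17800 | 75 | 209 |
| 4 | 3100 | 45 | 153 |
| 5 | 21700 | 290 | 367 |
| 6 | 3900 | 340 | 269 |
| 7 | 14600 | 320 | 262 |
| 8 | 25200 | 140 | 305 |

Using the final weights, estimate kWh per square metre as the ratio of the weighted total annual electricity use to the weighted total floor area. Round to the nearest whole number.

Σ wᵢ·y = 12900×98 + 8100×223 + 17800×209 + 3100×153 + 21700×367 + 3900×269 + 14600×262 + 25200×305
  = 1264200 + 1806300 + 3720200 + 474300 + 7963900 + 1049100 + 3825200 + 7686000 = 27789200
Σ wᵢ·x = 90×98 + 190×223 + 75×209 + 45×153 + 290×367 + 340×269 + 320×262 + 140×305
  = 398180
Ratio = 27789200 / 398180 = 69.790547

70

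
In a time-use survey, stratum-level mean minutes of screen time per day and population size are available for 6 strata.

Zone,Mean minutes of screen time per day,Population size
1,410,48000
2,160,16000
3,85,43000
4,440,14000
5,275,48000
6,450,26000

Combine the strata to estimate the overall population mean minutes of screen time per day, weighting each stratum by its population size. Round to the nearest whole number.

292

Σ Nₕ·x̄ₕ = 410×48000 + 160×16000 + 85×43000 + 440×14000 + 275×48000 + 450×26000
  = 19680000 + 2560000 + 3655000 + 6160000 + 13200000 + 11700000 = 56955000
Σ Nₕ = 48000 + 16000 + 43000 + 14000 + 48000 + 26000 = 195000
Overall mean = 56955000 / 195000 = 292.07692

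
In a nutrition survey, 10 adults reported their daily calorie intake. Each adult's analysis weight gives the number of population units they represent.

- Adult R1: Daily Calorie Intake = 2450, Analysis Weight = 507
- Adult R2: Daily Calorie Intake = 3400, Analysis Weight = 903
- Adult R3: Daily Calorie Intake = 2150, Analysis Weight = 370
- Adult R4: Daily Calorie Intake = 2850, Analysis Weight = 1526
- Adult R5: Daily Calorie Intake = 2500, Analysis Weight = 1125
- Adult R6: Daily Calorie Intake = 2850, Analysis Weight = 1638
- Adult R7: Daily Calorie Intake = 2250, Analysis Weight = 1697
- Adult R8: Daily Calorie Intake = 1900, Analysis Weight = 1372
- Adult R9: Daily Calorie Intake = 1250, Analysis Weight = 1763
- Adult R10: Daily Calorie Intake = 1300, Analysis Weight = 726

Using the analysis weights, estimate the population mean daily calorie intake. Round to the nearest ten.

Weighted sum = 2450×507 + 3400×903 + 2150×370 + 2850×1526 + 2500×1125 + 2850×1638 + 2250×1697 + 1900×1372 + 1250×1763 + 1300×726
  = 1242150 + 3070200 + 795500 + 4349100 + 2812500 + 4668300 + 3818250 + 2606800 + 2203750 + 943800 = 26510350
Sum of weights = 11627
Weighted mean = 26510350 / 11627 = 2280.0679

2280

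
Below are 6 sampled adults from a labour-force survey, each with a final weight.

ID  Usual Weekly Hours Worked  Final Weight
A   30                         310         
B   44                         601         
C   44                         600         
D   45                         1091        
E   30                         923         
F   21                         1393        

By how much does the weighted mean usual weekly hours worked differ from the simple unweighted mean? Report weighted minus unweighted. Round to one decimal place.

-1.5

Unweighted sum = 30 + 44 + 44 + 45 + 30 + 21 = 214
Unweighted mean = 214 / 6 = 35.666667
Weighted sum = 30×310 + 44×601 + 44×600 + 45×1091 + 30×923 + 21×1393
  = 9300 + 26444 + 26400 + 49095 + 27690 + 29253 = 168182
Sum of weights = 310 + 601 + 600 + 1091 + 923 + 1393 = 4918
Weighted mean = 168182 / 4918 = 34.197235
Difference (weighted minus unweighted) = -1.469432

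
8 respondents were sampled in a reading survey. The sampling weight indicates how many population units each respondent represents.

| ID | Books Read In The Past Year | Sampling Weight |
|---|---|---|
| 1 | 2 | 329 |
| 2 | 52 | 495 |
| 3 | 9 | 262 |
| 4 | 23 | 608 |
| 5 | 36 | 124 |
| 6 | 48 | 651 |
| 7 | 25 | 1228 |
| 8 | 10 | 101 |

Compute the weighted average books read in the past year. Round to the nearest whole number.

Weighted sum = 2×329 + 52×495 + 9×262 + 23×608 + 36×124 + 48×651 + 25×1228 + 10×101
  = 658 + 25740 + 2358 + 13984 + 4464 + 31248 + 30700 + 1010 = 110162
Sum of weights = 3798
Weighted mean = 110162 / 3798 = 29.005266

29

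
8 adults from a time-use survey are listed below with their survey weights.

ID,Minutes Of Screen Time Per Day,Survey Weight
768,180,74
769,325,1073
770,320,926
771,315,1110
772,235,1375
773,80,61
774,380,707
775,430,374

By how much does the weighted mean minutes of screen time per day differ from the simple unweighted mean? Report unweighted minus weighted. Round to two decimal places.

Unweighted sum = 180 + 325 + 320 + 315 + 235 + 80 + 380 + 430 = 2265
Unweighted mean = 2265 / 8 = 283.125
Weighted sum = 180×74 + 325×1073 + 320×926 + 315×1110 + 235×1375 + 80×61 + 380×707 + 430×374
  = 1765500
Sum of weights = 74 + 1073 + 926 + 1110 + 1375 + 61 + 707 + 374 = 5700
Weighted mean = 1765500 / 5700 = 309.73684
Difference (unweighted minus weighted) = -26.611842

-26.61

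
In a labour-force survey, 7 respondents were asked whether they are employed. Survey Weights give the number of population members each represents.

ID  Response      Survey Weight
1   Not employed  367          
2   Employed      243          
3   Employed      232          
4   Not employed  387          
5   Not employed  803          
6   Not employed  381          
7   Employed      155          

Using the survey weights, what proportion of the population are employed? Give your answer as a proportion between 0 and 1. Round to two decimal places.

0.25

Sum of weights for 'Employed' = 243 + 232 + 155 = 630
Total weight = 2568
Weighted proportion = 630 / 2568 = 0.2453271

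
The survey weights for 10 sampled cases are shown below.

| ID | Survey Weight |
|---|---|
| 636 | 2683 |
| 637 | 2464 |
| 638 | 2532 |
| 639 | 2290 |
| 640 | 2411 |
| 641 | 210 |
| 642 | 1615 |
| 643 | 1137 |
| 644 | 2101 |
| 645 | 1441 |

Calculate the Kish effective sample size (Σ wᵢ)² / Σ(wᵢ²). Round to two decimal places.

Σ wᵢ = 2683 + 2464 + 2532 + 2290 + 2411 + 210 + 1615 + 1137 + 2101 + 1441 = 18884
Σ wᵢ² = 7198489 + 6071296 + 6411024 + 5244100 + 5812921 + 44100 + 2608225 + 1292769 + 4414201 + 2076481 = 41173606
n_eff = 18884² / 41173606 = 356605456 / 41173606 = 8.6610208

8.66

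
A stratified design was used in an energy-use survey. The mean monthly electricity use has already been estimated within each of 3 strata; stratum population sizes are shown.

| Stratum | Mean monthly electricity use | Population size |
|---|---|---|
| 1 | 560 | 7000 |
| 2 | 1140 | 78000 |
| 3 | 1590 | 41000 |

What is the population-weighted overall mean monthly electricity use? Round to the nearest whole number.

Σ Nₕ·x̄ₕ = 560×7000 + 1140×78000 + 1590×41000
  = 3920000 + 88920000 + 65190000 = 158030000
Σ Nₕ = 7000 + 78000 + 41000 = 126000
Overall mean = 158030000 / 126000 = 1254.2063

1254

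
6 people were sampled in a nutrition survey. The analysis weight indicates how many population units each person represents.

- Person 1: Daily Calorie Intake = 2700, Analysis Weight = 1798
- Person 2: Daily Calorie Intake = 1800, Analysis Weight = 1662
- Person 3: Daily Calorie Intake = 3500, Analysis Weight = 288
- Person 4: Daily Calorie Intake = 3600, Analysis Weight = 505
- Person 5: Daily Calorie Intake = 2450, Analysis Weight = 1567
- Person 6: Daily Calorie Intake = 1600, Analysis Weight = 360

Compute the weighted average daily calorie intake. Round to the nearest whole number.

Weighted sum = 2700×1798 + 1800×1662 + 3500×288 + 3600×505 + 2450×1567 + 1600×360
  = 4854600 + 2991600 + 1008000 + 1818000 + 3839150 + 576000 = 15087350
Sum of weights = 1798 + 1662 + 288 + 505 + 1567 + 360 = 6180
Weighted mean = 15087350 / 6180 = 2441.3188

2441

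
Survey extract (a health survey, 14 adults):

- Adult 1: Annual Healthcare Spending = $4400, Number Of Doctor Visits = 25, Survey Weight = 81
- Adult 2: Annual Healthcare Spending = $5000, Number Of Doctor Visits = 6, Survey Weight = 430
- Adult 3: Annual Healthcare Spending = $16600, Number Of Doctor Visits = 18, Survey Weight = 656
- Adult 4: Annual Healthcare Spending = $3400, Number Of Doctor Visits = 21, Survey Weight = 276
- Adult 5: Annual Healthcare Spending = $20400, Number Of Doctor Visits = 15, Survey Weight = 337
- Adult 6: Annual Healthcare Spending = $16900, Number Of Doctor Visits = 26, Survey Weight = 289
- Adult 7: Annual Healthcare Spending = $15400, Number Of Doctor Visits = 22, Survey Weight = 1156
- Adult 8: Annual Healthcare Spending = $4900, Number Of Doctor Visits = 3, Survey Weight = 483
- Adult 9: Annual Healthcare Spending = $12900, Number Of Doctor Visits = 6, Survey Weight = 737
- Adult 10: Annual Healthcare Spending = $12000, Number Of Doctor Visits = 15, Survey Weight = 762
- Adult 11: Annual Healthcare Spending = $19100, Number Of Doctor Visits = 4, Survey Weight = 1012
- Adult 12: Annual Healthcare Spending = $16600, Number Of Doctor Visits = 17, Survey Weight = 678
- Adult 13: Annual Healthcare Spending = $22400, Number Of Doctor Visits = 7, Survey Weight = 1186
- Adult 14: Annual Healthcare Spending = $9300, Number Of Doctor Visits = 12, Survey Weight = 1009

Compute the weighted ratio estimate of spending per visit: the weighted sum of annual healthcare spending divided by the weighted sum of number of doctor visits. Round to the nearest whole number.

1158

Σ wᵢ·y = 131447800
Σ wᵢ·x = 113495
Ratio = 131447800 / 113495 = 1158.1814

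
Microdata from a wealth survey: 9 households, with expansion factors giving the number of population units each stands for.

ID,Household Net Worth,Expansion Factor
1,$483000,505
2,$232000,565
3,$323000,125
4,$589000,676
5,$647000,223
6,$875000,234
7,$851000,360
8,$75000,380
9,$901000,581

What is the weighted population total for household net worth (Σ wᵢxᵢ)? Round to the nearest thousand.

Weighted total = 2020906000

2020906000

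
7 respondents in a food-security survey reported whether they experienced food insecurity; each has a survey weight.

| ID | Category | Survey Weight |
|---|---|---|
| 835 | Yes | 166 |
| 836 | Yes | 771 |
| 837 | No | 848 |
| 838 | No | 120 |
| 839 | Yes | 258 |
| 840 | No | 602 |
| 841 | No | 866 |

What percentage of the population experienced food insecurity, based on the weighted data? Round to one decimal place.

Sum of weights for 'Yes' = 166 + 771 + 258 = 1195
Total weight = 166 + 771 + 848 + 120 + 258 + 602 + 866 = 3631
Weighted proportion = 1195 / 3631 = 0.32911044 → 32.911044%

32.9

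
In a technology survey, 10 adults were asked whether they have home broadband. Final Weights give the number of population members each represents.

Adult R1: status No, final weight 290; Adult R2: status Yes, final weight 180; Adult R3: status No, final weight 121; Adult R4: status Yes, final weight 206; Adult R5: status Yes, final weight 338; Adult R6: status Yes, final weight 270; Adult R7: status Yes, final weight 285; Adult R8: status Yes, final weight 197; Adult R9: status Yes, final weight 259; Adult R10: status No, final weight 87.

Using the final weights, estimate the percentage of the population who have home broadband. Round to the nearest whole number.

Sum of weights for 'Yes' = 180 + 206 + 338 + 270 + 285 + 197 + 259 = 1735
Total weight = 2233
Weighted proportion = 1735 / 2233 = 0.77698164 → 77.698164%

78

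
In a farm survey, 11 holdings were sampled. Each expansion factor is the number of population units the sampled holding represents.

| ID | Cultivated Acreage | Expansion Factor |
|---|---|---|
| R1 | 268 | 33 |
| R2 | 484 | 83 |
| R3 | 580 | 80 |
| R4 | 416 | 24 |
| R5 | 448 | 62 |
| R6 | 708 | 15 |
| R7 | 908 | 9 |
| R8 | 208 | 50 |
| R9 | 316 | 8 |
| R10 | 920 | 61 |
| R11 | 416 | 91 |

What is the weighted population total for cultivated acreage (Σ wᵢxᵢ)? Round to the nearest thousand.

Weighted total = 268×33 + 484×83 + 580×80 + 416×24 + 448×62 + 708×15 + 908×9 + 208×50 + 316×8 + 920×61 + 416×91
  = 8844 + 40172 + 46400 + 9984 + 27776 + 10620 + 8172 + 10400 + 2528 + 56120 + 37856 = 258872

259000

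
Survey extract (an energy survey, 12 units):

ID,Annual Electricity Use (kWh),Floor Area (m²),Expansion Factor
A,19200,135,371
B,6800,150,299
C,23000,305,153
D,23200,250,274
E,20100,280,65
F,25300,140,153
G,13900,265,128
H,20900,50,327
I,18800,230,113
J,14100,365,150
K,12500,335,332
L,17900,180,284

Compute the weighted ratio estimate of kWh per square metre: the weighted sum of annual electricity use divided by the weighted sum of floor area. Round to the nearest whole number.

85

Σ wᵢ·y = 19200×371 + 6800×299 + 23000×153 + 23200×274 + 20100×65 + 25300×153 + 13900×128 + 20900×327 + 18800×113 + 14100×150 + 12500×332 + 17900×284
  = 7123200 + 2033200 + 3519000 + 6356800 + 1306500 + 3870900 + 1779200 + 6834300 + 2124400 + 2115000 + 4150000 + 5083600 = 46296100
Σ wᵢ·x = 135×371 + 150×299 + 305×153 + 250×274 + 280×65 + 140×153 + 265×128 + 50×327 + 230×113 + 365×150 + 335×332 + 180×284
  = 543070
Ratio = 46296100 / 543070 = 85.248863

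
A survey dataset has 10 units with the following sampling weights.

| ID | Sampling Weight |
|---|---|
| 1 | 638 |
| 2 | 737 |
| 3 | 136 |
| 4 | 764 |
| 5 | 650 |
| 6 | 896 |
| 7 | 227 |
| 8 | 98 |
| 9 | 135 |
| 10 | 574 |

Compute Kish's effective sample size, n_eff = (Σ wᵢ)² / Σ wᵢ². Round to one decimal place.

Σ wᵢ = 638 + 737 + 136 + 764 + 650 + 896 + 227 + 98 + 135 + 574 = 4855
Σ wᵢ² = 407044 + 543169 + 18496 + 583696 + 422500 + 802816 + 51529 + 9604 + 18225 + 329476 = 3186555
n_eff = 4855² / 3186555 = 23571025 / 3186555 = 7.3970244

7.4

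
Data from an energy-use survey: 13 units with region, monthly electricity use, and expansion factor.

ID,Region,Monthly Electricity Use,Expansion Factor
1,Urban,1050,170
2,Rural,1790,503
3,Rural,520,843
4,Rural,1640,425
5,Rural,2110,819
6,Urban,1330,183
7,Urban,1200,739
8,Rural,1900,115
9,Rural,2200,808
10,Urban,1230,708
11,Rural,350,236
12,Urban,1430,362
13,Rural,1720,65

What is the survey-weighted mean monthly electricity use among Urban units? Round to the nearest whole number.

Urban rows: 1, 6, 7, 10, 12
Weighted sum = 1050×170 + 1330×183 + 1200×739 + 1230×708 + 1430×362
  = 178500 + 243390 + 886800 + 870840 + 517660 = 2697190
Sum of weights = 170 + 183 + 739 + 708 + 362 = 2162
Weighted mean = 2697190 / 2162 = 1247.5439

1248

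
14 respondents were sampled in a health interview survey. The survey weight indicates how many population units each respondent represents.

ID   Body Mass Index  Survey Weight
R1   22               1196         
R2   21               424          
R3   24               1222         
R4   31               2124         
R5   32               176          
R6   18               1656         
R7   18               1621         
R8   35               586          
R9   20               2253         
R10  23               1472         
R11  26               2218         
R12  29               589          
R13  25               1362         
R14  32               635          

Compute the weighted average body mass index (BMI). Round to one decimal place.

24.2

Weighted sum = 423551
Sum of weights = 17534
Weighted mean = 423551 / 17534 = 24.155983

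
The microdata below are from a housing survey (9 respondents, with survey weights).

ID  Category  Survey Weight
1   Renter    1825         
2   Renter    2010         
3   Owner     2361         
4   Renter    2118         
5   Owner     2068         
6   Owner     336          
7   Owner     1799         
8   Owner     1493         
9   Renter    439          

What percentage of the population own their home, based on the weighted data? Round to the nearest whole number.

56

Sum of weights for 'Owner' = 2361 + 2068 + 336 + 1799 + 1493 = 8057
Total weight = 14449
Weighted proportion = 8057 / 14449 = 0.55761644 → 55.761644%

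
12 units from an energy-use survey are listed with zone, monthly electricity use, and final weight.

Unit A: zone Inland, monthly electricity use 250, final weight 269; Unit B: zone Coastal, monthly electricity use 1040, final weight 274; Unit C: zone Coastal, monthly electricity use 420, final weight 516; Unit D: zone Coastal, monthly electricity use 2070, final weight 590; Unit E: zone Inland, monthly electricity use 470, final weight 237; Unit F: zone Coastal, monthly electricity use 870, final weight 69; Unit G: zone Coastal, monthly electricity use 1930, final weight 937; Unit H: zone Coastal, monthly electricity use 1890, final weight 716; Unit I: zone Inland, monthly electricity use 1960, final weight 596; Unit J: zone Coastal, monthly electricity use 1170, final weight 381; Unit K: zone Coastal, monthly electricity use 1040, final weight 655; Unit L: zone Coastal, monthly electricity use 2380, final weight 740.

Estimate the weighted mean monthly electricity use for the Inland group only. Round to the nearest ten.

1220

Inland rows: A, E, I
Weighted sum = 250×269 + 470×237 + 1960×596
  = 1346800
Sum of weights = 269 + 237 + 596 = 1102
Weighted mean = 1346800 / 1102 = 1222.1416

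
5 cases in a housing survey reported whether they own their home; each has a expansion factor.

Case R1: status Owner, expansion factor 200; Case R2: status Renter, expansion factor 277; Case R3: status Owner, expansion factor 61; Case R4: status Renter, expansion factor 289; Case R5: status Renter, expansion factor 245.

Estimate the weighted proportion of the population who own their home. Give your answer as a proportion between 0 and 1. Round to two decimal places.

Sum of weights for 'Owner' = 200 + 61 = 261
Total weight = 200 + 277 + 61 + 289 + 245 = 1072
Weighted proportion = 261 / 1072 = 0.24347015

0.24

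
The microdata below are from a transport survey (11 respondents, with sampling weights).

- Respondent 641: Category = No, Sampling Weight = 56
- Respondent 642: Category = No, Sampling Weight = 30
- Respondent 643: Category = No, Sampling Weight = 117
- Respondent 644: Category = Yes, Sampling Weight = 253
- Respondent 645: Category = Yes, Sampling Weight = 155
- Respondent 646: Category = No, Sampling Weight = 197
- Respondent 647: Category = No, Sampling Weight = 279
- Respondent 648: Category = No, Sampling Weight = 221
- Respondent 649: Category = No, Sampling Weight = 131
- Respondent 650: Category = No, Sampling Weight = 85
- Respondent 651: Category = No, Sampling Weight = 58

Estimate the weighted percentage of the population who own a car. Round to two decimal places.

25.79

Sum of weights for 'Yes' = 253 + 155 = 408
Total weight = 56 + 30 + 117 + 253 + 155 + 197 + 279 + 221 + 131 + 85 + 58 = 1582
Weighted proportion = 408 / 1582 = 0.25790139 → 25.790139%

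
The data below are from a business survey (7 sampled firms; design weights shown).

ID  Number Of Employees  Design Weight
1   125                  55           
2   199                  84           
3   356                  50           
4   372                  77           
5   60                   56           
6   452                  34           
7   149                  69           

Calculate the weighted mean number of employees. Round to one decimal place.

233.0

Weighted sum = 99044
Sum of weights = 55 + 84 + 50 + 77 + 56 + 34 + 69 = 425
Weighted mean = 99044 / 425 = 233.04471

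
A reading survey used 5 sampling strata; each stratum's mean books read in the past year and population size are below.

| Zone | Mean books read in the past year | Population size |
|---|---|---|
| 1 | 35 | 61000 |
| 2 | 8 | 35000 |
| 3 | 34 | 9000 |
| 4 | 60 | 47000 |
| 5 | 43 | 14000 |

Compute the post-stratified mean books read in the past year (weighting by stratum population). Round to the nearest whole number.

Σ Nₕ·x̄ₕ = 35×61000 + 8×35000 + 34×9000 + 60×47000 + 43×14000
  = 2135000 + 280000 + 306000 + 2820000 + 602000 = 6143000
Σ Nₕ = 61000 + 35000 + 9000 + 47000 + 14000 = 166000
Overall mean = 6143000 / 166000 = 37.006024

37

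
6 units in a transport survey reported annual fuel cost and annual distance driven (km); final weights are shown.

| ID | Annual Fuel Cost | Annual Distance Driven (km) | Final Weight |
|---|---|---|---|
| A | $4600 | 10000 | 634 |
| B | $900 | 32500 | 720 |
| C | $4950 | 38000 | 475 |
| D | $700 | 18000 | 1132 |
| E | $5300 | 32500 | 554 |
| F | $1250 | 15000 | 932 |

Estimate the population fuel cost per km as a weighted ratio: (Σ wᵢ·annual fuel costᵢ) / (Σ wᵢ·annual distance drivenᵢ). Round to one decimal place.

Σ wᵢ·y = 4600×634 + 900×720 + 4950×475 + 700×1132 + 5300×554 + 1250×932
  = 2916400 + 648000 + 2351250 + 792400 + 2936200 + 1165000 = 10809250
Σ wᵢ·x = 10000×634 + 32500×720 + 38000×475 + 18000×1132 + 32500×554 + 15000×932
  = 6340000 + 23400000 + 18050000 + 20376000 + 18005000 + 13980000 = 100151000
Ratio = 10809250 / 100151000 = 0.10792953

0.1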